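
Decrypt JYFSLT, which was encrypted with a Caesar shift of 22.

NCJWPX

J(9): 9−22=-13≡13 → N
Y(24): 24−22=2 → C
F(5): 5−22=-17≡9 → J
S(18): 18−22=-4≡22 → W
L(11): 11−22=-11≡15 → P
T(19): 19−22=-3≡23 → X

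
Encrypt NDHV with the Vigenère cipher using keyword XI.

KLED

Repeat the key across the message: XIXI
N(13)+X(23): 36≡10 → K
D(3)+I(8): 11 → L
H(7)+X(23): 30≡4 → E
V(21)+I(8): 29≡3 → D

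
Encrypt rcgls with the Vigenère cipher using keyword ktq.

Repeat the key across the message: ktqkt
r(17)+k(10): 27≡1 → b
c(2)+t(19): 21 → v
g(6)+q(16): 22 → w
l(11)+k(10): 21 → v
s(18)+t(19): 37≡11 → l

bvwvl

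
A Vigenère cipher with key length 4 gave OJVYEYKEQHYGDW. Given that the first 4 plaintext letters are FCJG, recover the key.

JHMS

Subtract each crib letter from the matching ciphertext letter (mod 26):
O(14)−F(5)=9 → J
J(9)−C(2)=7 → H
V(21)−J(9)=12 → M
Y(24)−G(6)=18 → S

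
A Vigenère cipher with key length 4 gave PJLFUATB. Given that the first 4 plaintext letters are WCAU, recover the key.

Subtract each crib letter from the matching ciphertext letter (mod 26):
P(15)−W(22)=-7≡19 → T
J(9)−C(2)=7 → H
L(11)−A(0)=11 → L
F(5)−U(20)=-15≡11 → L

THLL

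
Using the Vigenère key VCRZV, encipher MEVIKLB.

Repeat the key across the message: VCRZVVC
M(12)+V(21): 33≡7 → H
E(4)+C(2): 6 → G
V(21)+R(17): 38≡12 → M
I(8)+Z(25): 33≡7 → H
K(10)+V(21): 31≡5 → F
L(11)+V(21): 32≡6 → G
B(1)+C(2): 3 → D

HGMHFGD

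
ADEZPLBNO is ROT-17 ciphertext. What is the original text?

A(0): 0−17=-17≡9 → J
D(3): 3−17=-14≡12 → M
E(4): 4−17=-13≡13 → N
Z(25): 25−17=8 → I
P(15): 15−17=-2≡24 → Y
L(11): 11−17=-6≡20 → U
B(1): 1−17=-16≡10 → K
N(13): 13−17=-4≡22 → W
O(14): 14−17=-3≡23 → X

JMNIYUKWX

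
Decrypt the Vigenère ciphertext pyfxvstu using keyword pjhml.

apylkdkn

Repeat the key across the ciphertext: pjhmlpjh
p(15)−p(15): 0 → a
y(24)−j(9): 15 → p
f(5)−h(7): -2≡24 → y
x(23)−m(12): 11 → l
v(21)−l(11): 10 → k
s(18)−p(15): 3 → d
t(19)−j(9): 10 → k
u(20)−h(7): 13 → n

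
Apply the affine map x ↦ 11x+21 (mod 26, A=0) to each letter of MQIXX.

M(12): 11·12+21=153≡23 → X
Q(16): 11·16+21=197≡15 → P
I(8): 11·8+21=109≡5 → F
X(23): 11·23+21=274≡14 → O
X(23): 11·23+21=274≡14 → O

XPFOO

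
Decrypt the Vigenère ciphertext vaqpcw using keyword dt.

Repeat the key across the ciphertext: dtdtdt
v(21)−d(3): 18 → s
a(0)−t(19): -19≡7 → h
q(16)−d(3): 13 → n
p(15)−t(19): -4≡22 → w
c(2)−d(3): -1≡25 → z
w(22)−t(19): 3 → d

shnwzd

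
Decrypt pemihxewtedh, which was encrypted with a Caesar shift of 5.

kzhdcszrozyc

p(15): 15−5=10 → k
e(4): 4−5=-1≡25 → z
m(12): 12−5=7 → h
i(8): 8−5=3 → d
h(7): 7−5=2 → c
x(23): 23−5=18 → s
e(4): 4−5=-1≡25 → z
w(22): 22−5=17 → r
t(19): 19−5=14 → o
e(4): 4−5=-1≡25 → z
d(3): 3−5=-2≡24 → y
h(7): 7−5=2 → c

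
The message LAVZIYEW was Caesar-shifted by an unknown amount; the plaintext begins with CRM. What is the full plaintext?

CRMQZPVN

From the crib: L(11)−C(2)=9, so the shift is 9.
Subtract 9 from each ciphertext letter:
L(11): 11−9=2 → C
A(0): 0−9=-9≡17 → R
V(21): 21−9=12 → M
Z(25): 25−9=16 → Q
I(8): 8−9=-1≡25 → Z
Y(24): 24−9=15 → P
E(4): 4−9=-5≡21 → V
W(22): 22−9=13 → N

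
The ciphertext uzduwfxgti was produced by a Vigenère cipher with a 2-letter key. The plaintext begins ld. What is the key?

Subtract each crib letter from the matching ciphertext letter (mod 26):
u(20)−l(11)=9 → j
z(25)−d(3)=22 → w

jw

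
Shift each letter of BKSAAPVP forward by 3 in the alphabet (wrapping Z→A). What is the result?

ENVDDSYS

B(1): 1+3=4 → E
K(10): 10+3=13 → N
S(18): 18+3=21 → V
A(0): 0+3=3 → D
A(0): 0+3=3 → D
P(15): 15+3=18 → S
V(21): 21+3=24 → Y
P(15): 15+3=18 → S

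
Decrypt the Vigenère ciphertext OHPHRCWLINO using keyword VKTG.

Repeat the key across the ciphertext: VKTGVKTGVKT
O(14)−V(21): -7≡19 → T
H(7)−K(10): -3≡23 → X
P(15)−T(19): -4≡22 → W
H(7)−G(6): 1 → B
R(17)−V(21): -4≡22 → W
C(2)−K(10): -8≡18 → S
W(22)−T(19): 3 → D
L(11)−G(6): 5 → F
I(8)−V(21): -13≡13 → N
N(13)−K(10): 3 → D
O(14)−T(19): -5≡21 → V

TXWBWSDFNDV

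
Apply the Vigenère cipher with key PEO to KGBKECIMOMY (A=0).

ZKPZIQXQCBC

Repeat the key across the message: PEOPEOPEOPE
K(10)+P(15): 25 → Z
G(6)+E(4): 10 → K
B(1)+O(14): 15 → P
K(10)+P(15): 25 → Z
E(4)+E(4): 8 → I
C(2)+O(14): 16 → Q
I(8)+P(15): 23 → X
M(12)+E(4): 16 → Q
O(14)+O(14): 28≡2 → C
M(12)+P(15): 27≡1 → B
Y(24)+E(4): 28≡2 → C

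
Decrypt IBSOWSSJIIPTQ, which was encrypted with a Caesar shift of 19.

PIZVDZZQPPWAX

I(8): 8−19=-11≡15 → P
B(1): 1−19=-18≡8 → I
S(18): 18−19=-1≡25 → Z
O(14): 14−19=-5≡21 → V
W(22): 22−19=3 → D
S(18): 18−19=-1≡25 → Z
S(18): 18−19=-1≡25 → Z
J(9): 9−19=-10≡16 → Q
I(8): 8−19=-11≡15 → P
I(8): 8−19=-11≡15 → P
P(15): 15−19=-4≡22 → W
T(19): 19−19=0 → A
Q(16): 16−19=-3≡23 → X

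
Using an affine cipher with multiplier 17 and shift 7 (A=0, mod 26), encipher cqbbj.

c(2): 17·2+7=41≡15 → p
q(16): 17·16+7=279≡19 → t
b(1): 17·1+7=24 → y
b(1): 17·1+7=24 → y
j(9): 17·9+7=160≡4 → e

ptyye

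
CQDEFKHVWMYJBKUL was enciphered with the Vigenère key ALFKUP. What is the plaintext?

CFYULVHKRCEUBZPB

Repeat the key across the ciphertext: ALFKUPALFKUPALFK
C(2)−A(0): 2 → C
Q(16)−L(11): 5 → F
D(3)−F(5): -2≡24 → Y
E(4)−K(10): -6≡20 → U
F(5)−U(20): -15≡11 → L
K(10)−P(15): -5≡21 → V
H(7)−A(0): 7 → H
V(21)−L(11): 10 → K
W(22)−F(5): 17 → R
M(12)−K(10): 2 → C
Y(24)−U(20): 4 → E
J(9)−P(15): -6≡20 → U
B(1)−A(0): 1 → B
K(10)−L(11): -1≡25 → Z
U(20)−F(5): 15 → P
L(11)−K(10): 1 → B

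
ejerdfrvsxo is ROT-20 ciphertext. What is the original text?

kpkxjlxbydu

e(4): 4−20=-16≡10 → k
j(9): 9−20=-11≡15 → p
e(4): 4−20=-16≡10 → k
r(17): 17−20=-3≡23 → x
d(3): 3−20=-17≡9 → j
f(5): 5−20=-15≡11 → l
r(17): 17−20=-3≡23 → x
v(21): 21−20=1 → b
s(18): 18−20=-2≡24 → y
x(23): 23−20=3 → d
o(14): 14−20=-6≡20 → u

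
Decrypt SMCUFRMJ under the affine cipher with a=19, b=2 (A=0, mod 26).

The inverse of 19 mod 26 is 11, since 19·11=209≡1. Apply D(y)=11·(y−2) mod 26:
S(18): 11·(18−2)=176≡20 → U
M(12): 11·(12−2)=110≡6 → G
C(2): 11·(2−2)=0 → A
U(20): 11·(20−2)=198≡16 → Q
F(5): 11·(5−2)=33≡7 → H
R(17): 11·(17−2)=165≡9 → J
M(12): 11·(12−2)=110≡6 → G
J(9): 11·(9−2)=77≡25 → Z

UGAQHJGZ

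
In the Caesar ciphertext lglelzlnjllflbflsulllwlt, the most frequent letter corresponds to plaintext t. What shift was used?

18

The most frequent ciphertext letter is l (appears 12 times).
l is position 11; t is position 19.
Shift = -8≡18.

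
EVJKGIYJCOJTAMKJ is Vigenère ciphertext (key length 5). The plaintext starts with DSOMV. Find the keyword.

BDVYL

Subtract each crib letter from the matching ciphertext letter (mod 26):
E(4)−D(3)=1 → B
V(21)−S(18)=3 → D
J(9)−O(14)=-5≡21 → V
K(10)−M(12)=-2≡24 → Y
G(6)−V(21)=-15≡11 → L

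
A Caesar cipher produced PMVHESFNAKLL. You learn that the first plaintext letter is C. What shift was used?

From the crib: P(15)−C(2)=13, so the shift is 13.

13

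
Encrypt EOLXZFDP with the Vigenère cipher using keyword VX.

Repeat the key across the message: VXVXVXVX
E(4)+V(21): 25 → Z
O(14)+X(23): 37≡11 → L
L(11)+V(21): 32≡6 → G
X(23)+X(23): 46≡20 → U
Z(25)+V(21): 46≡20 → U
F(5)+X(23): 28≡2 → C
D(3)+V(21): 24 → Y
P(15)+X(23): 38≡12 → M

ZLGUUCYM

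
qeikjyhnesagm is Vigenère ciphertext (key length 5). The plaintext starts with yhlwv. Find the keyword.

sxxoo

Subtract each crib letter from the matching ciphertext letter (mod 26):
q(16)−y(24)=-8≡18 → s
e(4)−h(7)=-3≡23 → x
i(8)−l(11)=-3≡23 → x
k(10)−w(22)=-12≡14 → o
j(9)−v(21)=-12≡14 → o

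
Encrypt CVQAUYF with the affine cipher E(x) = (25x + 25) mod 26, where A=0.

XEJZFBU

C(2): 25·2+25=75≡23 → X
V(21): 25·21+25=550≡4 → E
Q(16): 25·16+25=425≡9 → J
A(0): 25·0+25=25 → Z
U(20): 25·20+25=525≡5 → F
Y(24): 25·24+25=625≡1 → B
F(5): 25·5+25=150≡20 → U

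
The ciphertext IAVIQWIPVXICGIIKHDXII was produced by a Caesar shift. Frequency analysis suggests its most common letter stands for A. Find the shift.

8

The most frequent ciphertext letter is I (appears 8 times).
I is position 8; A is position 0.
Shift = 8.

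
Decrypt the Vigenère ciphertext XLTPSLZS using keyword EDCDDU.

TIRMPRVP

Repeat the key across the ciphertext: EDCDDUED
X(23)−E(4): 19 → T
L(11)−D(3): 8 → I
T(19)−C(2): 17 → R
P(15)−D(3): 12 → M
S(18)−D(3): 15 → P
L(11)−U(20): -9≡17 → R
Z(25)−E(4): 21 → V
S(18)−D(3): 15 → P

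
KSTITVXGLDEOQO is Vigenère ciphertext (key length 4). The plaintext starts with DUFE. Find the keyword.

HYOE

Subtract each crib letter from the matching ciphertext letter (mod 26):
K(10)−D(3)=7 → H
S(18)−U(20)=-2≡24 → Y
T(19)−F(5)=14 → O
I(8)−E(4)=4 → E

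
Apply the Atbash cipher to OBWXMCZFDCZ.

O(14) → L(11)
B(1) → Y(24)
W(22) → D(3)
X(23) → C(2)
M(12) → N(13)
C(2) → X(23)
Z(25) → A(0)
F(5) → U(20)
D(3) → W(22)
C(2) → X(23)
Z(25) → A(0)

LYDCNXAUWXA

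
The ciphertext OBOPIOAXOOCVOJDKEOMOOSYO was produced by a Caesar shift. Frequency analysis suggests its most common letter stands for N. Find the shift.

The most frequent ciphertext letter is O (appears 10 times).
O is position 14; N is position 13.
Shift = 1.

1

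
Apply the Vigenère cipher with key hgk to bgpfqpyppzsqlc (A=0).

imzmwzfvzgyasi

Repeat the key across the message: hgkhgkhgkhgkhg
b(1)+h(7): 8 → i
g(6)+g(6): 12 → m
p(15)+k(10): 25 → z
f(5)+h(7): 12 → m
q(16)+g(6): 22 → w
p(15)+k(10): 25 → z
y(24)+h(7): 31≡5 → f
p(15)+g(6): 21 → v
p(15)+k(10): 25 → z
z(25)+h(7): 32≡6 → g
s(18)+g(6): 24 → y
q(16)+k(10): 26≡0 → a
l(11)+h(7): 18 → s
c(2)+g(6): 8 → i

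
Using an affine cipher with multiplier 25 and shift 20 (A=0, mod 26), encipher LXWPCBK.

JXYFSTK

L(11): 25·11+20=295≡9 → J
X(23): 25·23+20=595≡23 → X
W(22): 25·22+20=570≡24 → Y
P(15): 25·15+20=395≡5 → F
C(2): 25·2+20=70≡18 → S
B(1): 25·1+20=45≡19 → T
K(10): 25·10+20=270≡10 → K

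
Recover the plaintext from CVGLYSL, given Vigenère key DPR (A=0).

ZGPIJBI

Repeat the key across the ciphertext: DPRDPRD
C(2)−D(3): -1≡25 → Z
V(21)−P(15): 6 → G
G(6)−R(17): -11≡15 → P
L(11)−D(3): 8 → I
Y(24)−P(15): 9 → J
S(18)−R(17): 1 → B
L(11)−D(3): 8 → I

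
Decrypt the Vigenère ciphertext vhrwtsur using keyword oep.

hdcipdgn

Repeat the key across the ciphertext: oepoepoe
v(21)−o(14): 7 → h
h(7)−e(4): 3 → d
r(17)−p(15): 2 → c
w(22)−o(14): 8 → i
t(19)−e(4): 15 → p
s(18)−p(15): 3 → d
u(20)−o(14): 6 → g
r(17)−e(4): 13 → n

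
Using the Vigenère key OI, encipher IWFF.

Repeat the key across the message: OIOI
I(8)+O(14): 22 → W
W(22)+I(8): 30≡4 → E
F(5)+O(14): 19 → T
F(5)+I(8): 13 → N

WETN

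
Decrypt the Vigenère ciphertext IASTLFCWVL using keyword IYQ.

ACCLNPUYFD

Repeat the key across the ciphertext: IYQIYQIYQI
I(8)−I(8): 0 → A
A(0)−Y(24): -24≡2 → C
S(18)−Q(16): 2 → C
T(19)−I(8): 11 → L
L(11)−Y(24): -13≡13 → N
F(5)−Q(16): -11≡15 → P
C(2)−I(8): -6≡20 → U
W(22)−Y(24): -2≡24 → Y
V(21)−Q(16): 5 → F
L(11)−I(8): 3 → D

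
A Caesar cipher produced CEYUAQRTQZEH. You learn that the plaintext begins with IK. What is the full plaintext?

IKEAGWXZWFKN

From the crib: C(2)−I(8)=-6≡20, so the shift is 20.
Subtract 20 from each ciphertext letter:
C(2): 2−20=-18≡8 → I
E(4): 4−20=-16≡10 → K
Y(24): 24−20=4 → E
U(20): 20−20=0 → A
A(0): 0−20=-20≡6 → G
Q(16): 16−20=-4≡22 → W
R(17): 17−20=-3≡23 → X
T(19): 19−20=-1≡25 → Z
Q(16): 16−20=-4≡22 → W
Z(25): 25−20=5 → F
E(4): 4−20=-16≡10 → K
H(7): 7−20=-13≡13 → N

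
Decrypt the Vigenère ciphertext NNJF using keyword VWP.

Repeat the key across the ciphertext: VWPV
N(13)−V(21): -8≡18 → S
N(13)−W(22): -9≡17 → R
J(9)−P(15): -6≡20 → U
F(5)−V(21): -16≡10 → K

SRUK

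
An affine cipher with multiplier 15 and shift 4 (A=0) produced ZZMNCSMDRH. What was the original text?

The inverse of 15 mod 26 is 7, since 15·7=105≡1. Apply D(y)=7·(y−4) mod 26:
Z(25): 7·(25−4)=147≡17 → R
Z(25): 7·(25−4)=147≡17 → R
M(12): 7·(12−4)=56≡4 → E
N(13): 7·(13−4)=63≡11 → L
C(2): 7·(2−4)=-14≡12 → M
S(18): 7·(18−4)=98≡20 → U
M(12): 7·(12−4)=56≡4 → E
D(3): 7·(3−4)=-7≡19 → T
R(17): 7·(17−4)=91≡13 → N
H(7): 7·(7−4)=21 → V

RRELMUETNV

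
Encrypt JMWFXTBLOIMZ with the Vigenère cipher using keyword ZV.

IHVAWOAGNDLU

Repeat the key across the message: ZVZVZVZVZVZV
J(9)+Z(25): 34≡8 → I
M(12)+V(21): 33≡7 → H
W(22)+Z(25): 47≡21 → V
F(5)+V(21): 26≡0 → A
X(23)+Z(25): 48≡22 → W
T(19)+V(21): 40≡14 → O
B(1)+Z(25): 26≡0 → A
L(11)+V(21): 32≡6 → G
O(14)+Z(25): 39≡13 → N
I(8)+V(21): 29≡3 → D
M(12)+Z(25): 37≡11 → L
Z(25)+V(21): 46≡20 → U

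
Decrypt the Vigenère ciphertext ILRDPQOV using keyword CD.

Repeat the key across the ciphertext: CDCDCDCD
I(8)−C(2): 6 → G
L(11)−D(3): 8 → I
R(17)−C(2): 15 → P
D(3)−D(3): 0 → A
P(15)−C(2): 13 → N
Q(16)−D(3): 13 → N
O(14)−C(2): 12 → M
V(21)−D(3): 18 → S

GIPANNMS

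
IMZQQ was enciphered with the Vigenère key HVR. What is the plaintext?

Repeat the key across the ciphertext: HVRHV
I(8)−H(7): 1 → B
M(12)−V(21): -9≡17 → R
Z(25)−R(17): 8 → I
Q(16)−H(7): 9 → J
Q(16)−V(21): -5≡21 → V

BRIJV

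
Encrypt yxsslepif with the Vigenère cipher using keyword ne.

lbfwyicms

Repeat the key across the message: nenenenen
y(24)+n(13): 37≡11 → l
x(23)+e(4): 27≡1 → b
s(18)+n(13): 31≡5 → f
s(18)+e(4): 22 → w
l(11)+n(13): 24 → y
e(4)+e(4): 8 → i
p(15)+n(13): 28≡2 → c
i(8)+e(4): 12 → m
f(5)+n(13): 18 → s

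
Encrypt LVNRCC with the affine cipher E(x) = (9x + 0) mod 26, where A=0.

L(11): 9·11+0=99≡21 → V
V(21): 9·21+0=189≡7 → H
N(13): 9·13+0=117≡13 → N
R(17): 9·17+0=153≡23 → X
C(2): 9·2+0=18 → S
C(2): 9·2+0=18 → S

VHNXSS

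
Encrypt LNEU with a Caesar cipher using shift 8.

L(11): 11+8=19 → T
N(13): 13+8=21 → V
E(4): 4+8=12 → M
U(20): 20+8=28≡2 → C

TVMC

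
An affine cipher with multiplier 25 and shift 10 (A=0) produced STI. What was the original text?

The inverse of 25 mod 26 is 25, since 25·25=625≡1. Apply D(y)=25·(y−10) mod 26:
S(18): 25·(18−10)=200≡18 → S
T(19): 25·(19−10)=225≡17 → R
I(8): 25·(8−10)=-50≡2 → C

SRC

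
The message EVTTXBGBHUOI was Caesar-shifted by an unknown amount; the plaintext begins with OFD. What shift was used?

16

From the crib: E(4)−O(14)=-10≡16, so the shift is 16.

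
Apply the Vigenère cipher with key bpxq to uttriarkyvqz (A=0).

viqhjpoazknp

Repeat the key across the message: bpxqbpxqbpxq
u(20)+b(1): 21 → v
t(19)+p(15): 34≡8 → i
t(19)+x(23): 42≡16 → q
r(17)+q(16): 33≡7 → h
i(8)+b(1): 9 → j
a(0)+p(15): 15 → p
r(17)+x(23): 40≡14 → o
k(10)+q(16): 26≡0 → a
y(24)+b(1): 25 → z
v(21)+p(15): 36≡10 → k
q(16)+x(23): 39≡13 → n
z(25)+q(16): 41≡15 → p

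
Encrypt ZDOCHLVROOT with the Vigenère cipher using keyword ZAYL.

Repeat the key across the message: ZAYLZAYLZAY
Z(25)+Z(25): 50≡24 → Y
D(3)+A(0): 3 → D
O(14)+Y(24): 38≡12 → M
C(2)+L(11): 13 → N
H(7)+Z(25): 32≡6 → G
L(11)+A(0): 11 → L
V(21)+Y(24): 45≡19 → T
R(17)+L(11): 28≡2 → C
O(14)+Z(25): 39≡13 → N
O(14)+A(0): 14 → O
T(19)+Y(24): 43≡17 → R

YDMNGLTCNOR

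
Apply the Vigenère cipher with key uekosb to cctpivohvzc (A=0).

wgddawilfnu

Repeat the key across the message: uekosbuekos
c(2)+u(20): 22 → w
c(2)+e(4): 6 → g
t(19)+k(10): 29≡3 → d
p(15)+o(14): 29≡3 → d
i(8)+s(18): 26≡0 → a
v(21)+b(1): 22 → w
o(14)+u(20): 34≡8 → i
h(7)+e(4): 11 → l
v(21)+k(10): 31≡5 → f
z(25)+o(14): 39≡13 → n
c(2)+s(18): 20 → u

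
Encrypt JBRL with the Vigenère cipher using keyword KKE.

Repeat the key across the message: KKEK
J(9)+K(10): 19 → T
B(1)+K(10): 11 → L
R(17)+E(4): 21 → V
L(11)+K(10): 21 → V

TLVV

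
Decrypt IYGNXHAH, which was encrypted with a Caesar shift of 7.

BRZGQATA

I(8): 8−7=1 → B
Y(24): 24−7=17 → R
G(6): 6−7=-1≡25 → Z
N(13): 13−7=6 → G
X(23): 23−7=16 → Q
H(7): 7−7=0 → A
A(0): 0−7=-7≡19 → T
H(7): 7−7=0 → A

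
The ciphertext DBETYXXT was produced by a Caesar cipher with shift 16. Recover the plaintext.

NLODIHHD

D(3): 3−16=-13≡13 → N
B(1): 1−16=-15≡11 → L
E(4): 4−16=-12≡14 → O
T(19): 19−16=3 → D
Y(24): 24−16=8 → I
X(23): 23−16=7 → H
X(23): 23−16=7 → H
T(19): 19−16=3 → D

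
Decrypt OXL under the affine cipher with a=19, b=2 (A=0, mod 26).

CXV

The inverse of 19 mod 26 is 11, since 19·11=209≡1. Apply D(y)=11·(y−2) mod 26:
O(14): 11·(14−2)=132≡2 → C
X(23): 11·(23−2)=231≡23 → X
L(11): 11·(11−2)=99≡21 → V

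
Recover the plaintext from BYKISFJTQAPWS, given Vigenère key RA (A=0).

KYTIBFSTZAYWB

Repeat the key across the ciphertext: RARARARARARAR
B(1)−R(17): -16≡10 → K
Y(24)−A(0): 24 → Y
K(10)−R(17): -7≡19 → T
I(8)−A(0): 8 → I
S(18)−R(17): 1 → B
F(5)−A(0): 5 → F
J(9)−R(17): -8≡18 → S
T(19)−A(0): 19 → T
Q(16)−R(17): -1≡25 → Z
A(0)−A(0): 0 → A
P(15)−R(17): -2≡24 → Y
W(22)−A(0): 22 → W
S(18)−R(17): 1 → B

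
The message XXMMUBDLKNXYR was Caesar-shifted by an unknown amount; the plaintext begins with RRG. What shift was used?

6

From the crib: X(23)−R(17)=6, so the shift is 6.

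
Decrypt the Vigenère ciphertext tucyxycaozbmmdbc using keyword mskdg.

hcsvrmkqltpucavq

Repeat the key across the ciphertext: mskdgmskdgmskdgm
t(19)−m(12): 7 → h
u(20)−s(18): 2 → c
c(2)−k(10): -8≡18 → s
y(24)−d(3): 21 → v
x(23)−g(6): 17 → r
y(24)−m(12): 12 → m
c(2)−s(18): -16≡10 → k
a(0)−k(10): -10≡16 → q
o(14)−d(3): 11 → l
z(25)−g(6): 19 → t
b(1)−m(12): -11≡15 → p
m(12)−s(18): -6≡20 → u
m(12)−k(10): 2 → c
d(3)−d(3): 0 → a
b(1)−g(6): -5≡21 → v
c(2)−m(12): -10≡16 → q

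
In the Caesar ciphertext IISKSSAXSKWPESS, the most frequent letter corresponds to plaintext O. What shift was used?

The most frequent ciphertext letter is S (appears 6 times).
S is position 18; O is position 14.
Shift = 4.

4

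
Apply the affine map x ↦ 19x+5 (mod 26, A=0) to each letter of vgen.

v(21): 19·21+5=404≡14 → o
g(6): 19·6+5=119≡15 → p
e(4): 19·4+5=81≡3 → d
n(13): 19·13+5=252≡18 → s

opds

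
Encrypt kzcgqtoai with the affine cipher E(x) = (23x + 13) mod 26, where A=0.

k(10): 23·10+13=243≡9 → j
z(25): 23·25+13=588≡16 → q
c(2): 23·2+13=59≡7 → h
g(6): 23·6+13=151≡21 → v
q(16): 23·16+13=381≡17 → r
t(19): 23·19+13=450≡8 → i
o(14): 23·14+13=335≡23 → x
a(0): 23·0+13=13 → n
i(8): 23·8+13=197≡15 → p

jqhvrixnp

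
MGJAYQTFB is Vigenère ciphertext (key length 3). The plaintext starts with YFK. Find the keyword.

OBZ

Subtract each crib letter from the matching ciphertext letter (mod 26):
M(12)−Y(24)=-12≡14 → O
G(6)−F(5)=1 → B
J(9)−K(10)=-1≡25 → Z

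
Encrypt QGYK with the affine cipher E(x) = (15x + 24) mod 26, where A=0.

EKUS

Q(16): 15·16+24=264≡4 → E
G(6): 15·6+24=114≡10 → K
Y(24): 15·24+24=384≡20 → U
K(10): 15·10+24=174≡18 → S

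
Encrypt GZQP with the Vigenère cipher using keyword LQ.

RPBF

Repeat the key across the message: LQLQ
G(6)+L(11): 17 → R
Z(25)+Q(16): 41≡15 → P
Q(16)+L(11): 27≡1 → B
P(15)+Q(16): 31≡5 → F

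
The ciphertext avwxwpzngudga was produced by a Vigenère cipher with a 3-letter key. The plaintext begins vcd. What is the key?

Subtract each crib letter from the matching ciphertext letter (mod 26):
a(0)−v(21)=-21≡5 → f
v(21)−c(2)=19 → t
w(22)−d(3)=19 → t

ftt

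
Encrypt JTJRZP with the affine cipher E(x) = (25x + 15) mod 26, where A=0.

GWGYQA

J(9): 25·9+15=240≡6 → G
T(19): 25·19+15=490≡22 → W
J(9): 25·9+15=240≡6 → G
R(17): 25·17+15=440≡24 → Y
Z(25): 25·25+15=640≡16 → Q
P(15): 25·15+15=390≡0 → A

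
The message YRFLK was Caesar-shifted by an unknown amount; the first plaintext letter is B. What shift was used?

From the crib: Y(24)−B(1)=23, so the shift is 23.

23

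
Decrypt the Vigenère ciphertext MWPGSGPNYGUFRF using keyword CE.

Repeat the key across the ciphertext: CECECECECECECE
M(12)−C(2): 10 → K
W(22)−E(4): 18 → S
P(15)−C(2): 13 → N
G(6)−E(4): 2 → C
S(18)−C(2): 16 → Q
G(6)−E(4): 2 → C
P(15)−C(2): 13 → N
N(13)−E(4): 9 → J
Y(24)−C(2): 22 → W
G(6)−E(4): 2 → C
U(20)−C(2): 18 → S
F(5)−E(4): 1 → B
R(17)−C(2): 15 → P
F(5)−E(4): 1 → B

KSNCQCNJWCSBPB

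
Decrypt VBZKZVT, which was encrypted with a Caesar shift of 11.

KQOZOKI

V(21): 21−11=10 → K
B(1): 1−11=-10≡16 → Q
Z(25): 25−11=14 → O
K(10): 10−11=-1≡25 → Z
Z(25): 25−11=14 → O
V(21): 21−11=10 → K
T(19): 19−11=8 → I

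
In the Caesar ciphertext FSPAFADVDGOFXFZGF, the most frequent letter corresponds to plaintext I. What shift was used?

The most frequent ciphertext letter is F (appears 5 times).
F is position 5; I is position 8.
Shift = -3≡23.

23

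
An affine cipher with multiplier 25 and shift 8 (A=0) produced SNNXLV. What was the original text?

QVVLXN

The inverse of 25 mod 26 is 25, since 25·25=625≡1. Apply D(y)=25·(y−8) mod 26:
S(18): 25·(18−8)=250≡16 → Q
N(13): 25·(13−8)=125≡21 → V
N(13): 25·(13−8)=125≡21 → V
X(23): 25·(23−8)=375≡11 → L
L(11): 25·(11−8)=75≡23 → X
V(21): 25·(21−8)=325≡13 → N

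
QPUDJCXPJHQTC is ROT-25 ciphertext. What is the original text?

Q(16): 16−25=-9≡17 → R
P(15): 15−25=-10≡16 → Q
U(20): 20−25=-5≡21 → V
D(3): 3−25=-22≡4 → E
J(9): 9−25=-16≡10 → K
C(2): 2−25=-23≡3 → D
X(23): 23−25=-2≡24 → Y
P(15): 15−25=-10≡16 → Q
J(9): 9−25=-16≡10 → K
H(7): 7−25=-18≡8 → I
Q(16): 16−25=-9≡17 → R
T(19): 19−25=-6≡20 → U
C(2): 2−25=-23≡3 → D

RQVEKDYQKIRUD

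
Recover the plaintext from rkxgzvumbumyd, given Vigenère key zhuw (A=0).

sddkaoaqcnsce

Repeat the key across the ciphertext: zhuwzhuwzhuwz
r(17)−z(25): -8≡18 → s
k(10)−h(7): 3 → d
x(23)−u(20): 3 → d
g(6)−w(22): -16≡10 → k
z(25)−z(25): 0 → a
v(21)−h(7): 14 → o
u(20)−u(20): 0 → a
m(12)−w(22): -10≡16 → q
b(1)−z(25): -24≡2 → c
u(20)−h(7): 13 → n
m(12)−u(20): -8≡18 → s
y(24)−w(22): 2 → c
d(3)−z(25): -22≡4 → e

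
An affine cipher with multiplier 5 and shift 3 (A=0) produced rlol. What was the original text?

The inverse of 5 mod 26 is 21, since 5·21=105≡1. Apply D(y)=21·(y−3) mod 26:
r(17): 21·(17−3)=294≡8 → i
l(11): 21·(11−3)=168≡12 → m
o(14): 21·(14−3)=231≡23 → x
l(11): 21·(11−3)=168≡12 → m

imxm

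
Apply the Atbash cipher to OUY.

O(14) → L(11)
U(20) → F(5)
Y(24) → B(1)

LFB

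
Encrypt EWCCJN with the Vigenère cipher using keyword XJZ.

BFBZSM

Repeat the key across the message: XJZXJZ
E(4)+X(23): 27≡1 → B
W(22)+J(9): 31≡5 → F
C(2)+Z(25): 27≡1 → B
C(2)+X(23): 25 → Z
J(9)+J(9): 18 → S
N(13)+Z(25): 38≡12 → M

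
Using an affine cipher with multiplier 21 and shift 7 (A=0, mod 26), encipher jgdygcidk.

j(9): 21·9+7=196≡14 → o
g(6): 21·6+7=133≡3 → d
d(3): 21·3+7=70≡18 → s
y(24): 21·24+7=511≡17 → r
g(6): 21·6+7=133≡3 → d
c(2): 21·2+7=49≡23 → x
i(8): 21·8+7=175≡19 → t
d(3): 21·3+7=70≡18 → s
k(10): 21·10+7=217≡9 → j

odsrdxtsj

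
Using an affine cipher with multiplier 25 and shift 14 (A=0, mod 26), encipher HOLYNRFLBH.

HADQBXJDNH

H(7): 25·7+14=189≡7 → H
O(14): 25·14+14=364≡0 → A
L(11): 25·11+14=289≡3 → D
Y(24): 25·24+14=614≡16 → Q
N(13): 25·13+14=339≡1 → B
R(17): 25·17+14=439≡23 → X
F(5): 25·5+14=139≡9 → J
L(11): 25·11+14=289≡3 → D
B(1): 25·1+14=39≡13 → N
H(7): 25·7+14=189≡7 → H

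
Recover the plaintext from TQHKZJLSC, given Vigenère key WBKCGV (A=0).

Repeat the key across the ciphertext: WBKCGVWBK
T(19)−W(22): -3≡23 → X
Q(16)−B(1): 15 → P
H(7)−K(10): -3≡23 → X
K(10)−C(2): 8 → I
Z(25)−G(6): 19 → T
J(9)−V(21): -12≡14 → O
L(11)−W(22): -11≡15 → P
S(18)−B(1): 17 → R
C(2)−K(10): -8≡18 → S

XPXITOPRS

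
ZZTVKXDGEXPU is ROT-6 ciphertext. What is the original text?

Z(25): 25−6=19 → T
Z(25): 25−6=19 → T
T(19): 19−6=13 → N
V(21): 21−6=15 → P
K(10): 10−6=4 → E
X(23): 23−6=17 → R
D(3): 3−6=-3≡23 → X
G(6): 6−6=0 → A
E(4): 4−6=-2≡24 → Y
X(23): 23−6=17 → R
P(15): 15−6=9 → J
U(20): 20−6=14 → O

TTNPERXAYRJO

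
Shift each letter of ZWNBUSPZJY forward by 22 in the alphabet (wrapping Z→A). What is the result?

VSJXQOLVFU

Z(25): 25+22=47≡21 → V
W(22): 22+22=44≡18 → S
N(13): 13+22=35≡9 → J
B(1): 1+22=23 → X
U(20): 20+22=42≡16 → Q
S(18): 18+22=40≡14 → O
P(15): 15+22=37≡11 → L
Z(25): 25+22=47≡21 → V
J(9): 9+22=31≡5 → F
Y(24): 24+22=46≡20 → U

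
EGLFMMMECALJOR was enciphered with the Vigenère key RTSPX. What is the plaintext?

NNTQPVTMNDUQWC

Repeat the key across the ciphertext: RTSPXRTSPXRTSP
E(4)−R(17): -13≡13 → N
G(6)−T(19): -13≡13 → N
L(11)−S(18): -7≡19 → T
F(5)−P(15): -10≡16 → Q
M(12)−X(23): -11≡15 → P
M(12)−R(17): -5≡21 → V
M(12)−T(19): -7≡19 → T
E(4)−S(18): -14≡12 → M
C(2)−P(15): -13≡13 → N
A(0)−X(23): -23≡3 → D
L(11)−R(17): -6≡20 → U
J(9)−T(19): -10≡16 → Q
O(14)−S(18): -4≡22 → W
R(17)−P(15): 2 → C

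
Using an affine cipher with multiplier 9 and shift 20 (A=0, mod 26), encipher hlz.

fpl

h(7): 9·7+20=83≡5 → f
l(11): 9·11+20=119≡15 → p
z(25): 9·25+20=245≡11 → l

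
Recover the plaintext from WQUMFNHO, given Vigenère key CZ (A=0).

URSNDOFP

Repeat the key across the ciphertext: CZCZCZCZ
W(22)−C(2): 20 → U
Q(16)−Z(25): -9≡17 → R
U(20)−C(2): 18 → S
M(12)−Z(25): -13≡13 → N
F(5)−C(2): 3 → D
N(13)−Z(25): -12≡14 → O
H(7)−C(2): 5 → F
O(14)−Z(25): -11≡15 → P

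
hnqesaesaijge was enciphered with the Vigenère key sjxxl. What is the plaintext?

pethhivvdxrxh

Repeat the key across the ciphertext: sjxxlsjxxlsjx
h(7)−s(18): -11≡15 → p
n(13)−j(9): 4 → e
q(16)−x(23): -7≡19 → t
e(4)−x(23): -19≡7 → h
s(18)−l(11): 7 → h
a(0)−s(18): -18≡8 → i
e(4)−j(9): -5≡21 → v
s(18)−x(23): -5≡21 → v
a(0)−x(23): -23≡3 → d
i(8)−l(11): -3≡23 → x
j(9)−s(18): -9≡17 → r
g(6)−j(9): -3≡23 → x
e(4)−x(23): -19≡7 → h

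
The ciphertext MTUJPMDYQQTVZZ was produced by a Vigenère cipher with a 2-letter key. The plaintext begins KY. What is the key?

CV

Subtract each crib letter from the matching ciphertext letter (mod 26):
M(12)−K(10)=2 → C
T(19)−Y(24)=-5≡21 → V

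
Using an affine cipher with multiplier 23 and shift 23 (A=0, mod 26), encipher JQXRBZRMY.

J(9): 23·9+23=230≡22 → W
Q(16): 23·16+23=391≡1 → B
X(23): 23·23+23=552≡6 → G
R(17): 23·17+23=414≡24 → Y
B(1): 23·1+23=46≡20 → U
Z(25): 23·25+23=598≡0 → A
R(17): 23·17+23=414≡24 → Y
M(12): 23·12+23=299≡13 → N
Y(24): 23·24+23=575≡3 → D

WBGYUAYND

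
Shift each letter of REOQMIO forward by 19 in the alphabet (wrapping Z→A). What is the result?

KXHJFBH

R(17): 17+19=36≡10 → K
E(4): 4+19=23 → X
O(14): 14+19=33≡7 → H
Q(16): 16+19=35≡9 → J
M(12): 12+19=31≡5 → F
I(8): 8+19=27≡1 → B
O(14): 14+19=33≡7 → H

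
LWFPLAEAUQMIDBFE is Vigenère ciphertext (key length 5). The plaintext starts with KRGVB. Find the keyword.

BFZUK

Subtract each crib letter from the matching ciphertext letter (mod 26):
L(11)−K(10)=1 → B
W(22)−R(17)=5 → F
F(5)−G(6)=-1≡25 → Z
P(15)−V(21)=-6≡20 → U
L(11)−B(1)=10 → K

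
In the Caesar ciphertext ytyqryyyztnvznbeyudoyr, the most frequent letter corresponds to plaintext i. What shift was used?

The most frequent ciphertext letter is y (appears 7 times).
y is position 24; i is position 8.
Shift = 16.

16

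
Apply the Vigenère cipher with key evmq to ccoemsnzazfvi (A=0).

gxauqnzpeurlm

Repeat the key across the message: evmqevmqevmqe
c(2)+e(4): 6 → g
c(2)+v(21): 23 → x
o(14)+m(12): 26≡0 → a
e(4)+q(16): 20 → u
m(12)+e(4): 16 → q
s(18)+v(21): 39≡13 → n
n(13)+m(12): 25 → z
z(25)+q(16): 41≡15 → p
a(0)+e(4): 4 → e
z(25)+v(21): 46≡20 → u
f(5)+m(12): 17 → r
v(21)+q(16): 37≡11 → l
i(8)+e(4): 12 → m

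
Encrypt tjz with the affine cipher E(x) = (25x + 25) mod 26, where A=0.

t(19): 25·19+25=500≡6 → g
j(9): 25·9+25=250≡16 → q
z(25): 25·25+25=650≡0 → a

gqa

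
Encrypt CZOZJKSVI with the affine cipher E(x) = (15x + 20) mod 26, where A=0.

YFWFZOEXK

C(2): 15·2+20=50≡24 → Y
Z(25): 15·25+20=395≡5 → F
O(14): 15·14+20=230≡22 → W
Z(25): 15·25+20=395≡5 → F
J(9): 15·9+20=155≡25 → Z
K(10): 15·10+20=170≡14 → O
S(18): 15·18+20=290≡4 → E
V(21): 15·21+20=335≡23 → X
I(8): 15·8+20=140≡10 → K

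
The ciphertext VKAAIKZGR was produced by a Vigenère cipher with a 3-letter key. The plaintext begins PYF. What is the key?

Subtract each crib letter from the matching ciphertext letter (mod 26):
V(21)−P(15)=6 → G
K(10)−Y(24)=-14≡12 → M
A(0)−F(5)=-5≡21 → V

GMV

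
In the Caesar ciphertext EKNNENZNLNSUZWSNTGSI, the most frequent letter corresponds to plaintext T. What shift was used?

The most frequent ciphertext letter is N (appears 6 times).
N is position 13; T is position 19.
Shift = -6≡20.

20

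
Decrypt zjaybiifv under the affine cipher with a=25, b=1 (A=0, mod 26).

The inverse of 25 mod 26 is 25, since 25·25=625≡1. Apply D(y)=25·(y−1) mod 26:
z(25): 25·(25−1)=600≡2 → c
j(9): 25·(9−1)=200≡18 → s
a(0): 25·(0−1)=-25≡1 → b
y(24): 25·(24−1)=575≡3 → d
b(1): 25·(1−1)=0 → a
i(8): 25·(8−1)=175≡19 → t
i(8): 25·(8−1)=175≡19 → t
f(5): 25·(5−1)=100≡22 → w
v(21): 25·(21−1)=500≡6 → g

csbdattwg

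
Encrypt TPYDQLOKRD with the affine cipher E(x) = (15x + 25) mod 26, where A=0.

YQVSFIBTUS

T(19): 15·19+25=310≡24 → Y
P(15): 15·15+25=250≡16 → Q
Y(24): 15·24+25=385≡21 → V
D(3): 15·3+25=70≡18 → S
Q(16): 15·16+25=265≡5 → F
L(11): 15·11+25=190≡8 → I
O(14): 15·14+25=235≡1 → B
K(10): 15·10+25=175≡19 → T
R(17): 15·17+25=280≡20 → U
D(3): 15·3+25=70≡18 → S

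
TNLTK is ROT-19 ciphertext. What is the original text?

AUSAR

T(19): 19−19=0 → A
N(13): 13−19=-6≡20 → U
L(11): 11−19=-8≡18 → S
T(19): 19−19=0 → A
K(10): 10−19=-9≡17 → R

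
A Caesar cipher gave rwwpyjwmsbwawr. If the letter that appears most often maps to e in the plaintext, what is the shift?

The most frequent ciphertext letter is w (appears 5 times).
w is position 22; e is position 4.
Shift = 18.

18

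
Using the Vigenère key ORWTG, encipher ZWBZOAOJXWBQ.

NNXSUOFFQCPH

Repeat the key across the message: ORWTGORWTGOR
Z(25)+O(14): 39≡13 → N
W(22)+R(17): 39≡13 → N
B(1)+W(22): 23 → X
Z(25)+T(19): 44≡18 → S
O(14)+G(6): 20 → U
A(0)+O(14): 14 → O
O(14)+R(17): 31≡5 → F
J(9)+W(22): 31≡5 → F
X(23)+T(19): 42≡16 → Q
W(22)+G(6): 28≡2 → C
B(1)+O(14): 15 → P
Q(16)+R(17): 33≡7 → H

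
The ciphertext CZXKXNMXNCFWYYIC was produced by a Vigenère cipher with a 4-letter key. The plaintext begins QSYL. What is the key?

Subtract each crib letter from the matching ciphertext letter (mod 26):
C(2)−Q(16)=-14≡12 → M
Z(25)−S(18)=7 → H
X(23)−Y(24)=-1≡25 → Z
K(10)−L(11)=-1≡25 → Z

MHZZ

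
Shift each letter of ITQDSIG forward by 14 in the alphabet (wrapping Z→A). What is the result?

I(8): 8+14=22 → W
T(19): 19+14=33≡7 → H
Q(16): 16+14=30≡4 → E
D(3): 3+14=17 → R
S(18): 18+14=32≡6 → G
I(8): 8+14=22 → W
G(6): 6+14=20 → U

WHERGWU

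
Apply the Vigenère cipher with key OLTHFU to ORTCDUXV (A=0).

Repeat the key across the message: OLTHFUOL
O(14)+O(14): 28≡2 → C
R(17)+L(11): 28≡2 → C
T(19)+T(19): 38≡12 → M
C(2)+H(7): 9 → J
D(3)+F(5): 8 → I
U(20)+U(20): 40≡14 → O
X(23)+O(14): 37≡11 → L
V(21)+L(11): 32≡6 → G

CCMJIOLG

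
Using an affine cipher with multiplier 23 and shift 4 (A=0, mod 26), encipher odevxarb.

ovstnefb

o(14): 23·14+4=326≡14 → o
d(3): 23·3+4=73≡21 → v
e(4): 23·4+4=96≡18 → s
v(21): 23·21+4=487≡19 → t
x(23): 23·23+4=533≡13 → n
a(0): 23·0+4=4 → e
r(17): 23·17+4=395≡5 → f
b(1): 23·1+4=27≡1 → b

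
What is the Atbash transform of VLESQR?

V(21) → E(4)
L(11) → O(14)
E(4) → V(21)
S(18) → H(7)
Q(16) → J(9)
R(17) → I(8)

EOVHJI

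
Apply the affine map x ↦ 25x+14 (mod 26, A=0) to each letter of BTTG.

B(1): 25·1+14=39≡13 → N
T(19): 25·19+14=489≡21 → V
T(19): 25·19+14=489≡21 → V
G(6): 25·6+14=164≡8 → I

NVVI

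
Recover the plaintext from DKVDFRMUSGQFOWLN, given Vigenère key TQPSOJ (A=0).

Repeat the key across the ciphertext: TQPSOJTQPSOJTQPS
D(3)−T(19): -16≡10 → K
K(10)−Q(16): -6≡20 → U
V(21)−P(15): 6 → G
D(3)−S(18): -15≡11 → L
F(5)−O(14): -9≡17 → R
R(17)−J(9): 8 → I
M(12)−T(19): -7≡19 → T
U(20)−Q(16): 4 → E
S(18)−P(15): 3 → D
G(6)−S(18): -12≡14 → O
Q(16)−O(14): 2 → C
F(5)−J(9): -4≡22 → W
O(14)−T(19): -5≡21 → V
W(22)−Q(16): 6 → G
L(11)−P(15): -4≡22 → W
N(13)−S(18): -5≡21 → V

KUGLRITEDOCWVGWV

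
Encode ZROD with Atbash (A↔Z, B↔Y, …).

Z(25) → A(0)
R(17) → I(8)
O(14) → L(11)
D(3) → W(22)

AILW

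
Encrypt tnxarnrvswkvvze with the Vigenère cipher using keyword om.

hzlmfzfhgiyhjls

Repeat the key across the message: omomomomomomomo
t(19)+o(14): 33≡7 → h
n(13)+m(12): 25 → z
x(23)+o(14): 37≡11 → l
a(0)+m(12): 12 → m
r(17)+o(14): 31≡5 → f
n(13)+m(12): 25 → z
r(17)+o(14): 31≡5 → f
v(21)+m(12): 33≡7 → h
s(18)+o(14): 32≡6 → g
w(22)+m(12): 34≡8 → i
k(10)+o(14): 24 → y
v(21)+m(12): 33≡7 → h
v(21)+o(14): 35≡9 → j
z(25)+m(12): 37≡11 → l
e(4)+o(14): 18 → s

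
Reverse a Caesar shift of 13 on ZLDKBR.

Z(25): 25−13=12 → M
L(11): 11−13=-2≡24 → Y
D(3): 3−13=-10≡16 → Q
K(10): 10−13=-3≡23 → X
B(1): 1−13=-12≡14 → O
R(17): 17−13=4 → E

MYQXOE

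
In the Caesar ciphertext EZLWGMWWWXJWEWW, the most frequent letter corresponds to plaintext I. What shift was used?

14

The most frequent ciphertext letter is W (appears 7 times).
W is position 22; I is position 8.
Shift = 14.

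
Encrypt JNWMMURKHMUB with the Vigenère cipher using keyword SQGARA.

Repeat the key across the message: SQGARASQGARA
J(9)+S(18): 27≡1 → B
N(13)+Q(16): 29≡3 → D
W(22)+G(6): 28≡2 → C
M(12)+A(0): 12 → M
M(12)+R(17): 29≡3 → D
U(20)+A(0): 20 → U
R(17)+S(18): 35≡9 → J
K(10)+Q(16): 26≡0 → A
H(7)+G(6): 13 → N
M(12)+A(0): 12 → M
U(20)+R(17): 37≡11 → L
B(1)+A(0): 1 → B

BDCMDUJANMLB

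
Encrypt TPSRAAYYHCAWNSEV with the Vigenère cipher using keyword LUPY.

Repeat the key across the message: LUPYLUPYLUPYLUPY
T(19)+L(11): 30≡4 → E
P(15)+U(20): 35≡9 → J
S(18)+P(15): 33≡7 → H
R(17)+Y(24): 41≡15 → P
A(0)+L(11): 11 → L
A(0)+U(20): 20 → U
Y(24)+P(15): 39≡13 → N
Y(24)+Y(24): 48≡22 → W
H(7)+L(11): 18 → S
C(2)+U(20): 22 → W
A(0)+P(15): 15 → P
W(22)+Y(24): 46≡20 → U
N(13)+L(11): 24 → Y
S(18)+U(20): 38≡12 → M
E(4)+P(15): 19 → T
V(21)+Y(24): 45≡19 → T

EJHPLUNWSWPUYMTT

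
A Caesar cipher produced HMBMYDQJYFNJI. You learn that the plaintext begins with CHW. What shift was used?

5

From the crib: H(7)−C(2)=5, so the shift is 5.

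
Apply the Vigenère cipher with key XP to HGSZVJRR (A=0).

Repeat the key across the message: XPXPXPXP
H(7)+X(23): 30≡4 → E
G(6)+P(15): 21 → V
S(18)+X(23): 41≡15 → P
Z(25)+P(15): 40≡14 → O
V(21)+X(23): 44≡18 → S
J(9)+P(15): 24 → Y
R(17)+X(23): 40≡14 → O
R(17)+P(15): 32≡6 → G

EVPOSYOG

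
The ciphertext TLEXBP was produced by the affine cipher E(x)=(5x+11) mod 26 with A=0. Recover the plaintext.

MAJSYG

The inverse of 5 mod 26 is 21, since 5·21=105≡1. Apply D(y)=21·(y−11) mod 26:
T(19): 21·(19−11)=168≡12 → M
L(11): 21·(11−11)=0 → A
E(4): 21·(4−11)=-147≡9 → J
X(23): 21·(23−11)=252≡18 → S
B(1): 21·(1−11)=-210≡24 → Y
P(15): 21·(15−11)=84≡6 → G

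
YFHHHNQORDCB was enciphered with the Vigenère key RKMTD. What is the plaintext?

HVVOEWGCYALR

Repeat the key across the ciphertext: RKMTDRKMTDRK
Y(24)−R(17): 7 → H
F(5)−K(10): -5≡21 → V
H(7)−M(12): -5≡21 → V
H(7)−T(19): -12≡14 → O
H(7)−D(3): 4 → E
N(13)−R(17): -4≡22 → W
Q(16)−K(10): 6 → G
O(14)−M(12): 2 → C
R(17)−T(19): -2≡24 → Y
D(3)−D(3): 0 → A
C(2)−R(17): -15≡11 → L
B(1)−K(10): -9≡17 → R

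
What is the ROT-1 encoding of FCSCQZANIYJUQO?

F(5): 5+1=6 → G
C(2): 2+1=3 → D
S(18): 18+1=19 → T
C(2): 2+1=3 → D
Q(16): 16+1=17 → R
Z(25): 25+1=26≡0 → A
A(0): 0+1=1 → B
N(13): 13+1=14 → O
I(8): 8+1=9 → J
Y(24): 24+1=25 → Z
J(9): 9+1=10 → K
U(20): 20+1=21 → V
Q(16): 16+1=17 → R
O(14): 14+1=15 → P

GDTDRABOJZKVRP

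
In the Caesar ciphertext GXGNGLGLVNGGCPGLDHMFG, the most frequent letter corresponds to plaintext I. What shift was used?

The most frequent ciphertext letter is G (appears 8 times).
G is position 6; I is position 8.
Shift = -2≡24.

24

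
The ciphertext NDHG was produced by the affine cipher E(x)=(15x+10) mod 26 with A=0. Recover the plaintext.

VDFY

The inverse of 15 mod 26 is 7, since 15·7=105≡1. Apply D(y)=7·(y−10) mod 26:
N(13): 7·(13−10)=21 → V
D(3): 7·(3−10)=-49≡3 → D
H(7): 7·(7−10)=-21≡5 → F
G(6): 7·(6−10)=-28≡24 → Y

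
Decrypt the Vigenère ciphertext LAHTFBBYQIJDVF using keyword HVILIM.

EFZIXPUDIXBROK

Repeat the key across the ciphertext: HVILIMHVILIMHV
L(11)−H(7): 4 → E
A(0)−V(21): -21≡5 → F
H(7)−I(8): -1≡25 → Z
T(19)−L(11): 8 → I
F(5)−I(8): -3≡23 → X
B(1)−M(12): -11≡15 → P
B(1)−H(7): -6≡20 → U
Y(24)−V(21): 3 → D
Q(16)−I(8): 8 → I
I(8)−L(11): -3≡23 → X
J(9)−I(8): 1 → B
D(3)−M(12): -9≡17 → R
V(21)−H(7): 14 → O
F(5)−V(21): -16≡10 → K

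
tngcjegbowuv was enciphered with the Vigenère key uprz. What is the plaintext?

Repeat the key across the ciphertext: uprzuprzuprz
t(19)−u(20): -1≡25 → z
n(13)−p(15): -2≡24 → y
g(6)−r(17): -11≡15 → p
c(2)−z(25): -23≡3 → d
j(9)−u(20): -11≡15 → p
e(4)−p(15): -11≡15 → p
g(6)−r(17): -11≡15 → p
b(1)−z(25): -24≡2 → c
o(14)−u(20): -6≡20 → u
w(22)−p(15): 7 → h
u(20)−r(17): 3 → d
v(21)−z(25): -4≡22 → w

zypdpppcuhdw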